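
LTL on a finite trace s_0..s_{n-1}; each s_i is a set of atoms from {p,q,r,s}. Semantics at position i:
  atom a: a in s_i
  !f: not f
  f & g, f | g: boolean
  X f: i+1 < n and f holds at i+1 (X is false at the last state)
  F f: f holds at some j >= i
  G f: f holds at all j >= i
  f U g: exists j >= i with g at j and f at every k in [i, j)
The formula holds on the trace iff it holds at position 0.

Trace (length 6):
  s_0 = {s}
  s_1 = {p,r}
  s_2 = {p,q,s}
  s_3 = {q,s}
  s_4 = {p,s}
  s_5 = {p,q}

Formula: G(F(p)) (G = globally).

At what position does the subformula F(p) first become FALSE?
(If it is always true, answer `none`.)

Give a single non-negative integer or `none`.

s_0={s}: F(p)=True p=False
s_1={p,r}: F(p)=True p=True
s_2={p,q,s}: F(p)=True p=True
s_3={q,s}: F(p)=True p=False
s_4={p,s}: F(p)=True p=True
s_5={p,q}: F(p)=True p=True
G(F(p)) holds globally = True
No violation — formula holds at every position.

Answer: none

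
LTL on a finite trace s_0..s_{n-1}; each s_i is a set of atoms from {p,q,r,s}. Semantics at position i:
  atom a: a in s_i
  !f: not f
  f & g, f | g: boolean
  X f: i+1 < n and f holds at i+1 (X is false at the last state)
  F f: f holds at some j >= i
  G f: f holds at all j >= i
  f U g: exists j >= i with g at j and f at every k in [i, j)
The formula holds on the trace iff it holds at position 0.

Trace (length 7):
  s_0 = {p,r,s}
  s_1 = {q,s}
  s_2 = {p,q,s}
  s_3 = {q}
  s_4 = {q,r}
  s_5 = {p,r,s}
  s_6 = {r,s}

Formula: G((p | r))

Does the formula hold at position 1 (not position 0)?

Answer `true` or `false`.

s_0={p,r,s}: G((p | r))=False (p | r)=True p=True r=True
s_1={q,s}: G((p | r))=False (p | r)=False p=False r=False
s_2={p,q,s}: G((p | r))=False (p | r)=True p=True r=False
s_3={q}: G((p | r))=False (p | r)=False p=False r=False
s_4={q,r}: G((p | r))=True (p | r)=True p=False r=True
s_5={p,r,s}: G((p | r))=True (p | r)=True p=True r=True
s_6={r,s}: G((p | r))=True (p | r)=True p=False r=True
Evaluating at position 1: result = False

Answer: false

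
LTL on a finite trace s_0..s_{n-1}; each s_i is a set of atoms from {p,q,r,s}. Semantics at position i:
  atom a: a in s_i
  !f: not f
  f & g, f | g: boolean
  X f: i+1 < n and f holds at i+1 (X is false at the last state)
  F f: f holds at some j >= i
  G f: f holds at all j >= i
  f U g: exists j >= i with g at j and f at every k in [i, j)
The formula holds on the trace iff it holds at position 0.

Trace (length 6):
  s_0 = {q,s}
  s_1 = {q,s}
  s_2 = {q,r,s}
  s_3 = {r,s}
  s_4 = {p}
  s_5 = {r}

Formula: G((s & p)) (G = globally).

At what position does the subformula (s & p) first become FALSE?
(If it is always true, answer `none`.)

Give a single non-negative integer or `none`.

Answer: 0

Derivation:
s_0={q,s}: (s & p)=False s=True p=False
s_1={q,s}: (s & p)=False s=True p=False
s_2={q,r,s}: (s & p)=False s=True p=False
s_3={r,s}: (s & p)=False s=True p=False
s_4={p}: (s & p)=False s=False p=True
s_5={r}: (s & p)=False s=False p=False
G((s & p)) holds globally = False
First violation at position 0.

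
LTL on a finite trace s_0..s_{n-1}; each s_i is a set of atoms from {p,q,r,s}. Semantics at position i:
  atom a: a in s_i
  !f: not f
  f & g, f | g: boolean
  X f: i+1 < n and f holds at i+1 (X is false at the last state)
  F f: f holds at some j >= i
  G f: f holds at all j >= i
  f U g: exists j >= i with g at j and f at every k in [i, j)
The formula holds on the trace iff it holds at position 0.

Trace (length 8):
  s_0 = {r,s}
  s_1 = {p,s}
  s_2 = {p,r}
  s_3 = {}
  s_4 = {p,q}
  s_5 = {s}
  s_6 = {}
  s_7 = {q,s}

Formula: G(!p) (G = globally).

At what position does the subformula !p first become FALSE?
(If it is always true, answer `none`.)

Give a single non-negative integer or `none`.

s_0={r,s}: !p=True p=False
s_1={p,s}: !p=False p=True
s_2={p,r}: !p=False p=True
s_3={}: !p=True p=False
s_4={p,q}: !p=False p=True
s_5={s}: !p=True p=False
s_6={}: !p=True p=False
s_7={q,s}: !p=True p=False
G(!p) holds globally = False
First violation at position 1.

Answer: 1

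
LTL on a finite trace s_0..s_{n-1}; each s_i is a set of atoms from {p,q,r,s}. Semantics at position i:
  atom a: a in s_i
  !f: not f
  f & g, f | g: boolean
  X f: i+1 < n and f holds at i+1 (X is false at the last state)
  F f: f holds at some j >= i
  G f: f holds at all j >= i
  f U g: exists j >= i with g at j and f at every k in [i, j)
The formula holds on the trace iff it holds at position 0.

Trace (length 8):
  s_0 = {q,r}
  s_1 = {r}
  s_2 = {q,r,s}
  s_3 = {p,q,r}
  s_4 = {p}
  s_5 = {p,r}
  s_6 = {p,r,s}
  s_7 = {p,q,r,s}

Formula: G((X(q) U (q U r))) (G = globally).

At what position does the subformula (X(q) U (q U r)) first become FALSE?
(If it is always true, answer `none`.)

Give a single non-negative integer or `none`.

s_0={q,r}: (X(q) U (q U r))=True X(q)=False q=True (q U r)=True r=True
s_1={r}: (X(q) U (q U r))=True X(q)=True q=False (q U r)=True r=True
s_2={q,r,s}: (X(q) U (q U r))=True X(q)=True q=True (q U r)=True r=True
s_3={p,q,r}: (X(q) U (q U r))=True X(q)=False q=True (q U r)=True r=True
s_4={p}: (X(q) U (q U r))=False X(q)=False q=False (q U r)=False r=False
s_5={p,r}: (X(q) U (q U r))=True X(q)=False q=False (q U r)=True r=True
s_6={p,r,s}: (X(q) U (q U r))=True X(q)=True q=False (q U r)=True r=True
s_7={p,q,r,s}: (X(q) U (q U r))=True X(q)=False q=True (q U r)=True r=True
G((X(q) U (q U r))) holds globally = False
First violation at position 4.

Answer: 4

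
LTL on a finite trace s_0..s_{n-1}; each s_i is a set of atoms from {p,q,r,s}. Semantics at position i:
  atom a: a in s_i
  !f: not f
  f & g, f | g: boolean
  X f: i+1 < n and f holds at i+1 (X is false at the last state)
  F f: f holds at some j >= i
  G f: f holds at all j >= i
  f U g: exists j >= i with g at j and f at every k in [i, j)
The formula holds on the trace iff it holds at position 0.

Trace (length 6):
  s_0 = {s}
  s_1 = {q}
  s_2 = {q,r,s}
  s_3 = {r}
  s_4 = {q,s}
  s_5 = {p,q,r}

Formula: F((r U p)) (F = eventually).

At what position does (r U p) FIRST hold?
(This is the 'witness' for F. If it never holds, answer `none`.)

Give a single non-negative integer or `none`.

Answer: 5

Derivation:
s_0={s}: (r U p)=False r=False p=False
s_1={q}: (r U p)=False r=False p=False
s_2={q,r,s}: (r U p)=False r=True p=False
s_3={r}: (r U p)=False r=True p=False
s_4={q,s}: (r U p)=False r=False p=False
s_5={p,q,r}: (r U p)=True r=True p=True
F((r U p)) holds; first witness at position 5.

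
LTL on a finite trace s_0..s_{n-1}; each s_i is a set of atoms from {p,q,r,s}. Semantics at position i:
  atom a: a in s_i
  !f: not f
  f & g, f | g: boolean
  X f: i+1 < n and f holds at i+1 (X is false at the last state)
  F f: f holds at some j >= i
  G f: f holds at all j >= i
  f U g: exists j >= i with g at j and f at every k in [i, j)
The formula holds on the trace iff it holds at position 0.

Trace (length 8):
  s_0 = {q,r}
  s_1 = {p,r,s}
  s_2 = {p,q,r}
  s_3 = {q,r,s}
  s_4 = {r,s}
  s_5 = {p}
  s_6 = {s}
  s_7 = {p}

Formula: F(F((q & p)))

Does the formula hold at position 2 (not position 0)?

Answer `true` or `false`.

Answer: true

Derivation:
s_0={q,r}: F(F((q & p)))=True F((q & p))=True (q & p)=False q=True p=False
s_1={p,r,s}: F(F((q & p)))=True F((q & p))=True (q & p)=False q=False p=True
s_2={p,q,r}: F(F((q & p)))=True F((q & p))=True (q & p)=True q=True p=True
s_3={q,r,s}: F(F((q & p)))=False F((q & p))=False (q & p)=False q=True p=False
s_4={r,s}: F(F((q & p)))=False F((q & p))=False (q & p)=False q=False p=False
s_5={p}: F(F((q & p)))=False F((q & p))=False (q & p)=False q=False p=True
s_6={s}: F(F((q & p)))=False F((q & p))=False (q & p)=False q=False p=False
s_7={p}: F(F((q & p)))=False F((q & p))=False (q & p)=False q=False p=True
Evaluating at position 2: result = True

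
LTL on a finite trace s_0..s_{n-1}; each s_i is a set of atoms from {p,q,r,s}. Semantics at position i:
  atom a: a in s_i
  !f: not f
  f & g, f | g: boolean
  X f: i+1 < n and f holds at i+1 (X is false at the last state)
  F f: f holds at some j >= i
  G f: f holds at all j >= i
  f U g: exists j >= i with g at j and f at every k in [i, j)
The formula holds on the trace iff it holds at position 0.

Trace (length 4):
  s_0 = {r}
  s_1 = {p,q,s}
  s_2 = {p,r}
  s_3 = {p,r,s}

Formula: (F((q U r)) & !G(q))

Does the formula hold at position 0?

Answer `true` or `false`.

s_0={r}: (F((q U r)) & !G(q))=True F((q U r))=True (q U r)=True q=False r=True !G(q)=True G(q)=False
s_1={p,q,s}: (F((q U r)) & !G(q))=True F((q U r))=True (q U r)=True q=True r=False !G(q)=True G(q)=False
s_2={p,r}: (F((q U r)) & !G(q))=True F((q U r))=True (q U r)=True q=False r=True !G(q)=True G(q)=False
s_3={p,r,s}: (F((q U r)) & !G(q))=True F((q U r))=True (q U r)=True q=False r=True !G(q)=True G(q)=False

Answer: true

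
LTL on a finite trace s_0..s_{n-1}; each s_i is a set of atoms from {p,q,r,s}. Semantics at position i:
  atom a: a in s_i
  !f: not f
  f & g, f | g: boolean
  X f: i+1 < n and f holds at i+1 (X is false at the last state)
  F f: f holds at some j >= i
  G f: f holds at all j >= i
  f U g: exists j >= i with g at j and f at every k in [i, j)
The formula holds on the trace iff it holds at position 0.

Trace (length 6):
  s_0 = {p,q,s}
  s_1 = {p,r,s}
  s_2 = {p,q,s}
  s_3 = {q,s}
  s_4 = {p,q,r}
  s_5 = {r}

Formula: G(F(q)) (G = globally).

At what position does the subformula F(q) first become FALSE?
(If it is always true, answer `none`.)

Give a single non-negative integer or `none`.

s_0={p,q,s}: F(q)=True q=True
s_1={p,r,s}: F(q)=True q=False
s_2={p,q,s}: F(q)=True q=True
s_3={q,s}: F(q)=True q=True
s_4={p,q,r}: F(q)=True q=True
s_5={r}: F(q)=False q=False
G(F(q)) holds globally = False
First violation at position 5.

Answer: 5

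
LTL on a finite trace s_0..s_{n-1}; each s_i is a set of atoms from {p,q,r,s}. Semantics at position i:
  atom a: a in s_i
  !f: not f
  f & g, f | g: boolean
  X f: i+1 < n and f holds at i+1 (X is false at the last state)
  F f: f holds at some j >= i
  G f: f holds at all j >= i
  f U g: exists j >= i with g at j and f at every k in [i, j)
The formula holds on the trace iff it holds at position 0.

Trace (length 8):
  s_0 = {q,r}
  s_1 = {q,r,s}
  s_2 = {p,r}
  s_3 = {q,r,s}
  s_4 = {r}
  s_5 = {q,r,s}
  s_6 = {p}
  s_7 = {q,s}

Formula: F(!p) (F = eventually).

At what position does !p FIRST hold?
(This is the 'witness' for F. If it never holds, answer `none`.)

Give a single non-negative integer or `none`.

Answer: 0

Derivation:
s_0={q,r}: !p=True p=False
s_1={q,r,s}: !p=True p=False
s_2={p,r}: !p=False p=True
s_3={q,r,s}: !p=True p=False
s_4={r}: !p=True p=False
s_5={q,r,s}: !p=True p=False
s_6={p}: !p=False p=True
s_7={q,s}: !p=True p=False
F(!p) holds; first witness at position 0.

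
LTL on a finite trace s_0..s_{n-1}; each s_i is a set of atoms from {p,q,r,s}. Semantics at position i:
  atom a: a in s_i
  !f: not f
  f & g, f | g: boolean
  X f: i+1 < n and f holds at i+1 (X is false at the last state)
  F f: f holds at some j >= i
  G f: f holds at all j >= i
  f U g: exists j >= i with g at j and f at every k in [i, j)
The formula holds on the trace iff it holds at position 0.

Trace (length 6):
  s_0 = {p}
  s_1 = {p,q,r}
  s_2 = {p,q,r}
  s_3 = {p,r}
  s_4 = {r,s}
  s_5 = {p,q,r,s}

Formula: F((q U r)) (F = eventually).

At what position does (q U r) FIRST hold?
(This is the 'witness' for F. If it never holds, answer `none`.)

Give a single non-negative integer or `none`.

s_0={p}: (q U r)=False q=False r=False
s_1={p,q,r}: (q U r)=True q=True r=True
s_2={p,q,r}: (q U r)=True q=True r=True
s_3={p,r}: (q U r)=True q=False r=True
s_4={r,s}: (q U r)=True q=False r=True
s_5={p,q,r,s}: (q U r)=True q=True r=True
F((q U r)) holds; first witness at position 1.

Answer: 1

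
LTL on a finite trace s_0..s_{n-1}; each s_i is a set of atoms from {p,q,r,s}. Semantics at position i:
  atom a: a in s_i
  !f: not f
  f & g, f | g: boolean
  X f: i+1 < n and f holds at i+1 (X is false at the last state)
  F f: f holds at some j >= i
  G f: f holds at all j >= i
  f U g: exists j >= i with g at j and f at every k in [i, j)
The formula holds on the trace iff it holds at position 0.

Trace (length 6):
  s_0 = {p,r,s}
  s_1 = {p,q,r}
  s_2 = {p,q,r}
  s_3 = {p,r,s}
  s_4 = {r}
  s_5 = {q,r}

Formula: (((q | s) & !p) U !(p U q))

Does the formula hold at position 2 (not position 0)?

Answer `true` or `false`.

Answer: false

Derivation:
s_0={p,r,s}: (((q | s) & !p) U !(p U q))=False ((q | s) & !p)=False (q | s)=True q=False s=True !p=False p=True !(p U q)=False (p U q)=True
s_1={p,q,r}: (((q | s) & !p) U !(p U q))=False ((q | s) & !p)=False (q | s)=True q=True s=False !p=False p=True !(p U q)=False (p U q)=True
s_2={p,q,r}: (((q | s) & !p) U !(p U q))=False ((q | s) & !p)=False (q | s)=True q=True s=False !p=False p=True !(p U q)=False (p U q)=True
s_3={p,r,s}: (((q | s) & !p) U !(p U q))=True ((q | s) & !p)=False (q | s)=True q=False s=True !p=False p=True !(p U q)=True (p U q)=False
s_4={r}: (((q | s) & !p) U !(p U q))=True ((q | s) & !p)=False (q | s)=False q=False s=False !p=True p=False !(p U q)=True (p U q)=False
s_5={q,r}: (((q | s) & !p) U !(p U q))=False ((q | s) & !p)=True (q | s)=True q=True s=False !p=True p=False !(p U q)=False (p U q)=True
Evaluating at position 2: result = False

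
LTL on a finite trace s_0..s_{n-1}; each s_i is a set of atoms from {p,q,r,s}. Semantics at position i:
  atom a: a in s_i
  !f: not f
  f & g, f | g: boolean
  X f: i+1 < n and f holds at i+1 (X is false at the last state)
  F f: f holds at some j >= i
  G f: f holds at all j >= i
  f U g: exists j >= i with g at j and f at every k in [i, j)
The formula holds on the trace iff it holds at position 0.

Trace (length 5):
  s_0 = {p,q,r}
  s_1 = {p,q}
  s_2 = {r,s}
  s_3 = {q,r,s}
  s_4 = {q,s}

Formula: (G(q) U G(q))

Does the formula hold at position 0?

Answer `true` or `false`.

s_0={p,q,r}: (G(q) U G(q))=False G(q)=False q=True
s_1={p,q}: (G(q) U G(q))=False G(q)=False q=True
s_2={r,s}: (G(q) U G(q))=False G(q)=False q=False
s_3={q,r,s}: (G(q) U G(q))=True G(q)=True q=True
s_4={q,s}: (G(q) U G(q))=True G(q)=True q=True

Answer: false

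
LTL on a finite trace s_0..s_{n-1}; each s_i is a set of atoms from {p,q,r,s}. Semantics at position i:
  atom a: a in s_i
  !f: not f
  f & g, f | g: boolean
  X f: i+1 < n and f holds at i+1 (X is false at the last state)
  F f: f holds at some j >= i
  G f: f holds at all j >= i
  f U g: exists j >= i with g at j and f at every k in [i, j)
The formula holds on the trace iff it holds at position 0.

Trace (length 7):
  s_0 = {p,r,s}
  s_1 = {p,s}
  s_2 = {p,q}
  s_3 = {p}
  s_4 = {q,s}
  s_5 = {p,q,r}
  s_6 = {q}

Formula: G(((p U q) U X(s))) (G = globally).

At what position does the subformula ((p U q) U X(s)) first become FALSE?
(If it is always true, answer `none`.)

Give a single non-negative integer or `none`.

Answer: 4

Derivation:
s_0={p,r,s}: ((p U q) U X(s))=True (p U q)=True p=True q=False X(s)=True s=True
s_1={p,s}: ((p U q) U X(s))=True (p U q)=True p=True q=False X(s)=False s=True
s_2={p,q}: ((p U q) U X(s))=True (p U q)=True p=True q=True X(s)=False s=False
s_3={p}: ((p U q) U X(s))=True (p U q)=True p=True q=False X(s)=True s=False
s_4={q,s}: ((p U q) U X(s))=False (p U q)=True p=False q=True X(s)=False s=True
s_5={p,q,r}: ((p U q) U X(s))=False (p U q)=True p=True q=True X(s)=False s=False
s_6={q}: ((p U q) U X(s))=False (p U q)=True p=False q=True X(s)=False s=False
G(((p U q) U X(s))) holds globally = False
First violation at position 4.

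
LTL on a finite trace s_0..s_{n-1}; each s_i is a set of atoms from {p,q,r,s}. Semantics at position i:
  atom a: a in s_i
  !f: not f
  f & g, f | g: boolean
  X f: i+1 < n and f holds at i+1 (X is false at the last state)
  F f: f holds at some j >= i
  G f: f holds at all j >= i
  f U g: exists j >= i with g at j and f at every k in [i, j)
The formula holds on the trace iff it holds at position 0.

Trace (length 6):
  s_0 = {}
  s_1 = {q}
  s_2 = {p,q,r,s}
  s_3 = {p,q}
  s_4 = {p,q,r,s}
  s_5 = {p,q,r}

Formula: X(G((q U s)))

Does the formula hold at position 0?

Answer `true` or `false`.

s_0={}: X(G((q U s)))=False G((q U s))=False (q U s)=False q=False s=False
s_1={q}: X(G((q U s)))=False G((q U s))=False (q U s)=True q=True s=False
s_2={p,q,r,s}: X(G((q U s)))=False G((q U s))=False (q U s)=True q=True s=True
s_3={p,q}: X(G((q U s)))=False G((q U s))=False (q U s)=True q=True s=False
s_4={p,q,r,s}: X(G((q U s)))=False G((q U s))=False (q U s)=True q=True s=True
s_5={p,q,r}: X(G((q U s)))=False G((q U s))=False (q U s)=False q=True s=False

Answer: false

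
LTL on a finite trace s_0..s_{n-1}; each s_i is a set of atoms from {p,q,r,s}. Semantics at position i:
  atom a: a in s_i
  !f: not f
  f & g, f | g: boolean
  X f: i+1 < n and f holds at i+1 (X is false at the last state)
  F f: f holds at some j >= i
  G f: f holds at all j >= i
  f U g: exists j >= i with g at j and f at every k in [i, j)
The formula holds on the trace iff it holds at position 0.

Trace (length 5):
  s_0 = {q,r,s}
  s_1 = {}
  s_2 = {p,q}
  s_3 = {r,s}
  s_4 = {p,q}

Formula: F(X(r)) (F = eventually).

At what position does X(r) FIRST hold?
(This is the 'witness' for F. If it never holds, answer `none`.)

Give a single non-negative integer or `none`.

s_0={q,r,s}: X(r)=False r=True
s_1={}: X(r)=False r=False
s_2={p,q}: X(r)=True r=False
s_3={r,s}: X(r)=False r=True
s_4={p,q}: X(r)=False r=False
F(X(r)) holds; first witness at position 2.

Answer: 2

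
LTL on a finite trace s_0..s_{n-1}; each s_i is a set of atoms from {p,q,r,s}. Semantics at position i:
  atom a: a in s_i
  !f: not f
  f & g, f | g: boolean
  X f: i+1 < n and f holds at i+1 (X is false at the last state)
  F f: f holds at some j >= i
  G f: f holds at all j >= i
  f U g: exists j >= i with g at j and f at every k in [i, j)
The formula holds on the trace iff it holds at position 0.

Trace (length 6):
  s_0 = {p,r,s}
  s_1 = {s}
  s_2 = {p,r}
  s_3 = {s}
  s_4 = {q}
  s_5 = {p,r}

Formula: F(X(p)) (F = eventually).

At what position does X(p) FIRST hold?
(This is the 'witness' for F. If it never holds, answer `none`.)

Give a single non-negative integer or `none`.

s_0={p,r,s}: X(p)=False p=True
s_1={s}: X(p)=True p=False
s_2={p,r}: X(p)=False p=True
s_3={s}: X(p)=False p=False
s_4={q}: X(p)=True p=False
s_5={p,r}: X(p)=False p=True
F(X(p)) holds; first witness at position 1.

Answer: 1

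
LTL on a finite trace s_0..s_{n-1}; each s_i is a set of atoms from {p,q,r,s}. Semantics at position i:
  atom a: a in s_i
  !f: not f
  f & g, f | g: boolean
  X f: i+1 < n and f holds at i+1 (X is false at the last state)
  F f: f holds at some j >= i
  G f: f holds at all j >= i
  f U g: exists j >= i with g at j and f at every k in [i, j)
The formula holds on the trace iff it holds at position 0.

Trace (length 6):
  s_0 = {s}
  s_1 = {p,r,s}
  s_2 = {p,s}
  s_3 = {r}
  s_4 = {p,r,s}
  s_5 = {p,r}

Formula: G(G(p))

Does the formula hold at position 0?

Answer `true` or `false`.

s_0={s}: G(G(p))=False G(p)=False p=False
s_1={p,r,s}: G(G(p))=False G(p)=False p=True
s_2={p,s}: G(G(p))=False G(p)=False p=True
s_3={r}: G(G(p))=False G(p)=False p=False
s_4={p,r,s}: G(G(p))=True G(p)=True p=True
s_5={p,r}: G(G(p))=True G(p)=True p=True

Answer: false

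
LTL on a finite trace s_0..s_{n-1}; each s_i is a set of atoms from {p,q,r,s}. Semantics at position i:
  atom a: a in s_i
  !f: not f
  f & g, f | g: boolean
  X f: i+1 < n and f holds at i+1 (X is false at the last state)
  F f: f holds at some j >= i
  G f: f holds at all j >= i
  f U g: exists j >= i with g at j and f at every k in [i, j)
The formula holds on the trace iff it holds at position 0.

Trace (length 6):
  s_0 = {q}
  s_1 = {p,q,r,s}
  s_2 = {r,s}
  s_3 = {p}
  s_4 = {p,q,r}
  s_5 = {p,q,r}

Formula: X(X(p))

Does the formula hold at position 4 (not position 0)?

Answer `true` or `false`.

s_0={q}: X(X(p))=False X(p)=True p=False
s_1={p,q,r,s}: X(X(p))=True X(p)=False p=True
s_2={r,s}: X(X(p))=True X(p)=True p=False
s_3={p}: X(X(p))=True X(p)=True p=True
s_4={p,q,r}: X(X(p))=False X(p)=True p=True
s_5={p,q,r}: X(X(p))=False X(p)=False p=True
Evaluating at position 4: result = False

Answer: false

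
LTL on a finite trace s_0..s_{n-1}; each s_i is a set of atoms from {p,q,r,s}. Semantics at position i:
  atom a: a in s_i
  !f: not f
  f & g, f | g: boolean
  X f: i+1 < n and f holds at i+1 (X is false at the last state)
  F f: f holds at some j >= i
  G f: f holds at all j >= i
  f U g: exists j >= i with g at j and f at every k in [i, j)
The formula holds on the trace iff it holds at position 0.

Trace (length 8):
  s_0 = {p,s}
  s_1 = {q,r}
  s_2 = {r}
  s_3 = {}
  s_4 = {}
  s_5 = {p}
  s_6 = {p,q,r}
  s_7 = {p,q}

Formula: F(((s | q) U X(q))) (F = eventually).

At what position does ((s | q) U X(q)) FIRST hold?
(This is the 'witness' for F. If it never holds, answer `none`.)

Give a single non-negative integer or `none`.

s_0={p,s}: ((s | q) U X(q))=True (s | q)=True s=True q=False X(q)=True
s_1={q,r}: ((s | q) U X(q))=False (s | q)=True s=False q=True X(q)=False
s_2={r}: ((s | q) U X(q))=False (s | q)=False s=False q=False X(q)=False
s_3={}: ((s | q) U X(q))=False (s | q)=False s=False q=False X(q)=False
s_4={}: ((s | q) U X(q))=False (s | q)=False s=False q=False X(q)=False
s_5={p}: ((s | q) U X(q))=True (s | q)=False s=False q=False X(q)=True
s_6={p,q,r}: ((s | q) U X(q))=True (s | q)=True s=False q=True X(q)=True
s_7={p,q}: ((s | q) U X(q))=False (s | q)=True s=False q=True X(q)=False
F(((s | q) U X(q))) holds; first witness at position 0.

Answer: 0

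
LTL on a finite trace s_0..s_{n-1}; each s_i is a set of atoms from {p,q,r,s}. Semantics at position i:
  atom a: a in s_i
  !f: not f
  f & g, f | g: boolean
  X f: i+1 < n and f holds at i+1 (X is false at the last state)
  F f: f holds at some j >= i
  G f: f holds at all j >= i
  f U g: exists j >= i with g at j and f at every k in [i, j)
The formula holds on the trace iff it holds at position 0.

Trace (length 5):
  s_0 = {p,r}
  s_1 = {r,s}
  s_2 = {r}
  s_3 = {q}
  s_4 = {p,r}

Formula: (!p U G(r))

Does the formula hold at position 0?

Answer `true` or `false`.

s_0={p,r}: (!p U G(r))=False !p=False p=True G(r)=False r=True
s_1={r,s}: (!p U G(r))=True !p=True p=False G(r)=False r=True
s_2={r}: (!p U G(r))=True !p=True p=False G(r)=False r=True
s_3={q}: (!p U G(r))=True !p=True p=False G(r)=False r=False
s_4={p,r}: (!p U G(r))=True !p=False p=True G(r)=True r=True

Answer: false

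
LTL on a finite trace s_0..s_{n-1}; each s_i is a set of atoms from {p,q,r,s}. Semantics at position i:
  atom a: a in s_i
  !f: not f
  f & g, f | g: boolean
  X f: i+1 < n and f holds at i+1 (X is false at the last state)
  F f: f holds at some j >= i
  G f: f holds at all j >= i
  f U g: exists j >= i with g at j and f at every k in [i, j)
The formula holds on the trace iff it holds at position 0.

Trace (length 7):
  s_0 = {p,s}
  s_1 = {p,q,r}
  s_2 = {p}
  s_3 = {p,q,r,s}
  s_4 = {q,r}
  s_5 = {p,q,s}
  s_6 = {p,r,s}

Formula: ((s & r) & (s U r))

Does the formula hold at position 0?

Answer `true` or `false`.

Answer: false

Derivation:
s_0={p,s}: ((s & r) & (s U r))=False (s & r)=False s=True r=False (s U r)=True
s_1={p,q,r}: ((s & r) & (s U r))=False (s & r)=False s=False r=True (s U r)=True
s_2={p}: ((s & r) & (s U r))=False (s & r)=False s=False r=False (s U r)=False
s_3={p,q,r,s}: ((s & r) & (s U r))=True (s & r)=True s=True r=True (s U r)=True
s_4={q,r}: ((s & r) & (s U r))=False (s & r)=False s=False r=True (s U r)=True
s_5={p,q,s}: ((s & r) & (s U r))=False (s & r)=False s=True r=False (s U r)=True
s_6={p,r,s}: ((s & r) & (s U r))=True (s & r)=True s=True r=True (s U r)=True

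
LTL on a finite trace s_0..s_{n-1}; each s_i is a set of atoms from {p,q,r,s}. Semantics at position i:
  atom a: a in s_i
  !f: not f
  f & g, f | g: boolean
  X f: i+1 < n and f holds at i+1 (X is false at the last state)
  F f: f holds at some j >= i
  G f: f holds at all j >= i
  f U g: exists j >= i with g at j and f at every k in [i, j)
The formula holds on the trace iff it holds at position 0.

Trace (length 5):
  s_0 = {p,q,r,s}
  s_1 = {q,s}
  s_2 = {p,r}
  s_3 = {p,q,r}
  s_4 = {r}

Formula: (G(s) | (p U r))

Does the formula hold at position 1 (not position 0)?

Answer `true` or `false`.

Answer: false

Derivation:
s_0={p,q,r,s}: (G(s) | (p U r))=True G(s)=False s=True (p U r)=True p=True r=True
s_1={q,s}: (G(s) | (p U r))=False G(s)=False s=True (p U r)=False p=False r=False
s_2={p,r}: (G(s) | (p U r))=True G(s)=False s=False (p U r)=True p=True r=True
s_3={p,q,r}: (G(s) | (p U r))=True G(s)=False s=False (p U r)=True p=True r=True
s_4={r}: (G(s) | (p U r))=True G(s)=False s=False (p U r)=True p=False r=True
Evaluating at position 1: result = False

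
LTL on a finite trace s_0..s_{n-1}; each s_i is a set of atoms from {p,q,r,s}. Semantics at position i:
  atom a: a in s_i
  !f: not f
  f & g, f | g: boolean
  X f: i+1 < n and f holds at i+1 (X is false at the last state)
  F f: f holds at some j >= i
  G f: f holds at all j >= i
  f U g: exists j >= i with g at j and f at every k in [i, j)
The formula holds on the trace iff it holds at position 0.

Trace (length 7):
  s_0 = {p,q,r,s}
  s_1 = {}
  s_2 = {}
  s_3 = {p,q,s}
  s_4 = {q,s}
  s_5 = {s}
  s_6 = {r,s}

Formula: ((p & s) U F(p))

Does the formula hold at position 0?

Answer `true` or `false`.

s_0={p,q,r,s}: ((p & s) U F(p))=True (p & s)=True p=True s=True F(p)=True
s_1={}: ((p & s) U F(p))=True (p & s)=False p=False s=False F(p)=True
s_2={}: ((p & s) U F(p))=True (p & s)=False p=False s=False F(p)=True
s_3={p,q,s}: ((p & s) U F(p))=True (p & s)=True p=True s=True F(p)=True
s_4={q,s}: ((p & s) U F(p))=False (p & s)=False p=False s=True F(p)=False
s_5={s}: ((p & s) U F(p))=False (p & s)=False p=False s=True F(p)=False
s_6={r,s}: ((p & s) U F(p))=False (p & s)=False p=False s=True F(p)=False

Answer: true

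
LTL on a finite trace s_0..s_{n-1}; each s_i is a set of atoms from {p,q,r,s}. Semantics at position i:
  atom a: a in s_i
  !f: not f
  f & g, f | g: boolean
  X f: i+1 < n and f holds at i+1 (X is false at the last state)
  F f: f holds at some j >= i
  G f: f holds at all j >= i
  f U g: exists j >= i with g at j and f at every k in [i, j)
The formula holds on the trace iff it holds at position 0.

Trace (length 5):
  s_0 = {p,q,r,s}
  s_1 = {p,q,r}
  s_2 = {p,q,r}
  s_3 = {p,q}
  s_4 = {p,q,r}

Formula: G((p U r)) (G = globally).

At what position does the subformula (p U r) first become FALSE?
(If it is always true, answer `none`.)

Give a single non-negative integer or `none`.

Answer: none

Derivation:
s_0={p,q,r,s}: (p U r)=True p=True r=True
s_1={p,q,r}: (p U r)=True p=True r=True
s_2={p,q,r}: (p U r)=True p=True r=True
s_3={p,q}: (p U r)=True p=True r=False
s_4={p,q,r}: (p U r)=True p=True r=True
G((p U r)) holds globally = True
No violation — formula holds at every position.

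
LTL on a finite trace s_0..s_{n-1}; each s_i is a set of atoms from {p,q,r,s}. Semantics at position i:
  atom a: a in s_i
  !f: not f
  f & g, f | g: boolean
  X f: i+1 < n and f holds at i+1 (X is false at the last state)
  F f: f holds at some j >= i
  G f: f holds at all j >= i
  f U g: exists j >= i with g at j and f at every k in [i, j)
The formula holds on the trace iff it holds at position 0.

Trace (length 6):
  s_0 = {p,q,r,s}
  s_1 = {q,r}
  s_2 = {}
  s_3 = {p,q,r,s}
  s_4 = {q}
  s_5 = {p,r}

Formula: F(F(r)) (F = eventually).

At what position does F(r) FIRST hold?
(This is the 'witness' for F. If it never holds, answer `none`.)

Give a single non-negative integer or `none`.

Answer: 0

Derivation:
s_0={p,q,r,s}: F(r)=True r=True
s_1={q,r}: F(r)=True r=True
s_2={}: F(r)=True r=False
s_3={p,q,r,s}: F(r)=True r=True
s_4={q}: F(r)=True r=False
s_5={p,r}: F(r)=True r=True
F(F(r)) holds; first witness at position 0.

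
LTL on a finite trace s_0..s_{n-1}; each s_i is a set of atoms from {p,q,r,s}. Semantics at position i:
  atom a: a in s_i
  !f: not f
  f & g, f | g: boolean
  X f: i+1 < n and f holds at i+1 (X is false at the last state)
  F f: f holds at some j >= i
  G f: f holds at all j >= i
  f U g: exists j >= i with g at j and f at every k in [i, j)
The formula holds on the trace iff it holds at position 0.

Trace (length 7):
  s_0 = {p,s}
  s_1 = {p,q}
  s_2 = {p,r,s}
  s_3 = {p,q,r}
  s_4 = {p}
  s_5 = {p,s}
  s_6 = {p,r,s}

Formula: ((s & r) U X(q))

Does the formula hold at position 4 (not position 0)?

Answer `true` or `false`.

s_0={p,s}: ((s & r) U X(q))=True (s & r)=False s=True r=False X(q)=True q=False
s_1={p,q}: ((s & r) U X(q))=False (s & r)=False s=False r=False X(q)=False q=True
s_2={p,r,s}: ((s & r) U X(q))=True (s & r)=True s=True r=True X(q)=True q=False
s_3={p,q,r}: ((s & r) U X(q))=False (s & r)=False s=False r=True X(q)=False q=True
s_4={p}: ((s & r) U X(q))=False (s & r)=False s=False r=False X(q)=False q=False
s_5={p,s}: ((s & r) U X(q))=False (s & r)=False s=True r=False X(q)=False q=False
s_6={p,r,s}: ((s & r) U X(q))=False (s & r)=True s=True r=True X(q)=False q=False
Evaluating at position 4: result = False

Answer: false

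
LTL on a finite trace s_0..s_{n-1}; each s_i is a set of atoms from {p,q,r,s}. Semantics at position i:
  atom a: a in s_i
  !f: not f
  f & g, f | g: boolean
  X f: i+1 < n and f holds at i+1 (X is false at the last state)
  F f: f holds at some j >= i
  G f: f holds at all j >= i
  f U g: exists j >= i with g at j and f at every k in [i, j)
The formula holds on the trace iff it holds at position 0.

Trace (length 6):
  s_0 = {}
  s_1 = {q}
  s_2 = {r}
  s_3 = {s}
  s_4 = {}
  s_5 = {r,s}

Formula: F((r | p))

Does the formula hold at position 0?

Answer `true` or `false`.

s_0={}: F((r | p))=True (r | p)=False r=False p=False
s_1={q}: F((r | p))=True (r | p)=False r=False p=False
s_2={r}: F((r | p))=True (r | p)=True r=True p=False
s_3={s}: F((r | p))=True (r | p)=False r=False p=False
s_4={}: F((r | p))=True (r | p)=False r=False p=False
s_5={r,s}: F((r | p))=True (r | p)=True r=True p=False

Answer: true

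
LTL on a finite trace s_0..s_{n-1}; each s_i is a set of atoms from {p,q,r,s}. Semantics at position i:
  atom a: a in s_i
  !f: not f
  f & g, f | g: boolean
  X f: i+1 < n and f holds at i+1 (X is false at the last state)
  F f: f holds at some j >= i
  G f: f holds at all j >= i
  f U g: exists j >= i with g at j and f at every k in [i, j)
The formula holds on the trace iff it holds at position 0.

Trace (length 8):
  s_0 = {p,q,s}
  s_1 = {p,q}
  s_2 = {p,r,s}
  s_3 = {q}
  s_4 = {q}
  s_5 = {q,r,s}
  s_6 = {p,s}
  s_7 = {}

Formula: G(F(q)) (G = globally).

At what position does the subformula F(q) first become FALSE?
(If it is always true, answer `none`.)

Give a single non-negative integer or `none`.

Answer: 6

Derivation:
s_0={p,q,s}: F(q)=True q=True
s_1={p,q}: F(q)=True q=True
s_2={p,r,s}: F(q)=True q=False
s_3={q}: F(q)=True q=True
s_4={q}: F(q)=True q=True
s_5={q,r,s}: F(q)=True q=True
s_6={p,s}: F(q)=False q=False
s_7={}: F(q)=False q=False
G(F(q)) holds globally = False
First violation at position 6.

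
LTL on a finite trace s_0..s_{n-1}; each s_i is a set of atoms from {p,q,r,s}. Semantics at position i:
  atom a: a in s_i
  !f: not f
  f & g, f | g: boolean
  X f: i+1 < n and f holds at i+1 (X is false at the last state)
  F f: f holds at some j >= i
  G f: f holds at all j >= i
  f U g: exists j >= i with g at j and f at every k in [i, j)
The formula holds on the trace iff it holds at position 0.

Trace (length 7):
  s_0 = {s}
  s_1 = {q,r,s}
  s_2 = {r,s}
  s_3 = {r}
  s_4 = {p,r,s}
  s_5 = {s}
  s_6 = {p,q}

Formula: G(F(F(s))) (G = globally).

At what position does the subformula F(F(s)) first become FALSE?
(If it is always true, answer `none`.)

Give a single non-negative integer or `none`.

Answer: 6

Derivation:
s_0={s}: F(F(s))=True F(s)=True s=True
s_1={q,r,s}: F(F(s))=True F(s)=True s=True
s_2={r,s}: F(F(s))=True F(s)=True s=True
s_3={r}: F(F(s))=True F(s)=True s=False
s_4={p,r,s}: F(F(s))=True F(s)=True s=True
s_5={s}: F(F(s))=True F(s)=True s=True
s_6={p,q}: F(F(s))=False F(s)=False s=False
G(F(F(s))) holds globally = False
First violation at position 6.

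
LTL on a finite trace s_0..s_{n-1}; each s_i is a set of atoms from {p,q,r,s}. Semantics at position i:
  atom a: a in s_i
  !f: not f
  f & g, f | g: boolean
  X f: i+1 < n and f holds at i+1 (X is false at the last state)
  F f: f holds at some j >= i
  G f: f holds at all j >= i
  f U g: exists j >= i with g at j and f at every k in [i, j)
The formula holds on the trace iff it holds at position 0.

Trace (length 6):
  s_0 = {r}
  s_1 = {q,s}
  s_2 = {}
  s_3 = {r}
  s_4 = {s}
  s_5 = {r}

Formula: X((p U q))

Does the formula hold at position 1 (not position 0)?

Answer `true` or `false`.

Answer: false

Derivation:
s_0={r}: X((p U q))=True (p U q)=False p=False q=False
s_1={q,s}: X((p U q))=False (p U q)=True p=False q=True
s_2={}: X((p U q))=False (p U q)=False p=False q=False
s_3={r}: X((p U q))=False (p U q)=False p=False q=False
s_4={s}: X((p U q))=False (p U q)=False p=False q=False
s_5={r}: X((p U q))=False (p U q)=False p=False q=False
Evaluating at position 1: result = False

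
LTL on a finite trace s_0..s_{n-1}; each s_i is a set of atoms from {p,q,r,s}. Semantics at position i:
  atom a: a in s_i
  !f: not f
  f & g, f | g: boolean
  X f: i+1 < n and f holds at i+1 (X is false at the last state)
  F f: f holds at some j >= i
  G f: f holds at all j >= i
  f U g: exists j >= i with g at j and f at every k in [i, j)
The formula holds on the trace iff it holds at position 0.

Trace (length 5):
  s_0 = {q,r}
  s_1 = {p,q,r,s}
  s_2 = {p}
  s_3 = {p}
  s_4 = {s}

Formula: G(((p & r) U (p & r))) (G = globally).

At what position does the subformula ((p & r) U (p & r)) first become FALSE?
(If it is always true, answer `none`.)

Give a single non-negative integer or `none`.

Answer: 0

Derivation:
s_0={q,r}: ((p & r) U (p & r))=False (p & r)=False p=False r=True
s_1={p,q,r,s}: ((p & r) U (p & r))=True (p & r)=True p=True r=True
s_2={p}: ((p & r) U (p & r))=False (p & r)=False p=True r=False
s_3={p}: ((p & r) U (p & r))=False (p & r)=False p=True r=False
s_4={s}: ((p & r) U (p & r))=False (p & r)=False p=False r=False
G(((p & r) U (p & r))) holds globally = False
First violation at position 0.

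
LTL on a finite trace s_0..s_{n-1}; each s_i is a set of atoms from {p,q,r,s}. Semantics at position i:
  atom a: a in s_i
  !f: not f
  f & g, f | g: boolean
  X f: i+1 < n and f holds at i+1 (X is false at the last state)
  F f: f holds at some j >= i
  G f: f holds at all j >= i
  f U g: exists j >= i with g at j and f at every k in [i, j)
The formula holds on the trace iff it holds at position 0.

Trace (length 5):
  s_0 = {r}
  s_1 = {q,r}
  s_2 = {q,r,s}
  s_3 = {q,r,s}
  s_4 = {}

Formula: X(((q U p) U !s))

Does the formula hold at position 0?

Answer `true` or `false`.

Answer: true

Derivation:
s_0={r}: X(((q U p) U !s))=True ((q U p) U !s)=True (q U p)=False q=False p=False !s=True s=False
s_1={q,r}: X(((q U p) U !s))=False ((q U p) U !s)=True (q U p)=False q=True p=False !s=True s=False
s_2={q,r,s}: X(((q U p) U !s))=False ((q U p) U !s)=False (q U p)=False q=True p=False !s=False s=True
s_3={q,r,s}: X(((q U p) U !s))=True ((q U p) U !s)=False (q U p)=False q=True p=False !s=False s=True
s_4={}: X(((q U p) U !s))=False ((q U p) U !s)=True (q U p)=False q=False p=False !s=True s=False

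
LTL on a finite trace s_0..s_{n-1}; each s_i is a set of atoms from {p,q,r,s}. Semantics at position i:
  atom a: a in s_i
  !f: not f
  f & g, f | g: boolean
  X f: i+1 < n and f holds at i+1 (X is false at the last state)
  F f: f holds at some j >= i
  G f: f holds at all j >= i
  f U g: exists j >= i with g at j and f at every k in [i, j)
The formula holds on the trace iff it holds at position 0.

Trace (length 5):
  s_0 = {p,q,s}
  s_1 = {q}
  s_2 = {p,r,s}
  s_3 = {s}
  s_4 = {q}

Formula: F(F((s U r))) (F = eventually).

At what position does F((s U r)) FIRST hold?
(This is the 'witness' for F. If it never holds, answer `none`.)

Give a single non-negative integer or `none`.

Answer: 0

Derivation:
s_0={p,q,s}: F((s U r))=True (s U r)=False s=True r=False
s_1={q}: F((s U r))=True (s U r)=False s=False r=False
s_2={p,r,s}: F((s U r))=True (s U r)=True s=True r=True
s_3={s}: F((s U r))=False (s U r)=False s=True r=False
s_4={q}: F((s U r))=False (s U r)=False s=False r=False
F(F((s U r))) holds; first witness at position 0.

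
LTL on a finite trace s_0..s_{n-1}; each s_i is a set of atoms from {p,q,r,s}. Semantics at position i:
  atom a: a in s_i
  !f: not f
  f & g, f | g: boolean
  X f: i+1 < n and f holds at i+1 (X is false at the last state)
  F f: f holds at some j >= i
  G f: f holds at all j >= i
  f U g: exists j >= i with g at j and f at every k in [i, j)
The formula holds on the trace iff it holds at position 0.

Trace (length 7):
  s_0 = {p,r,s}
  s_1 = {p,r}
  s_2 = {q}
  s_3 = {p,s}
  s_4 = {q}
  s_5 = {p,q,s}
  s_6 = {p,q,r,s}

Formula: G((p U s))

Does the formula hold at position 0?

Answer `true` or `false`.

s_0={p,r,s}: G((p U s))=False (p U s)=True p=True s=True
s_1={p,r}: G((p U s))=False (p U s)=False p=True s=False
s_2={q}: G((p U s))=False (p U s)=False p=False s=False
s_3={p,s}: G((p U s))=False (p U s)=True p=True s=True
s_4={q}: G((p U s))=False (p U s)=False p=False s=False
s_5={p,q,s}: G((p U s))=True (p U s)=True p=True s=True
s_6={p,q,r,s}: G((p U s))=True (p U s)=True p=True s=True

Answer: false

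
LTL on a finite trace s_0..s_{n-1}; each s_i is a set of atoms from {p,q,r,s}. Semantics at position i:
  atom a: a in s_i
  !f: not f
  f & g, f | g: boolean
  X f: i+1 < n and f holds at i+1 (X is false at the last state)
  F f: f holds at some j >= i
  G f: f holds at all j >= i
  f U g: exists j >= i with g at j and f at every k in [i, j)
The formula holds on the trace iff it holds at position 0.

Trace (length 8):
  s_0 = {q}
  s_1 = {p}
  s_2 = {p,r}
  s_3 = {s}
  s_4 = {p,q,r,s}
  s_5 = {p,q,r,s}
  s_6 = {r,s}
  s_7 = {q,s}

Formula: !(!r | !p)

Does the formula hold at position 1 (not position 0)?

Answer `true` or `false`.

s_0={q}: !(!r | !p)=False (!r | !p)=True !r=True r=False !p=True p=False
s_1={p}: !(!r | !p)=False (!r | !p)=True !r=True r=False !p=False p=True
s_2={p,r}: !(!r | !p)=True (!r | !p)=False !r=False r=True !p=False p=True
s_3={s}: !(!r | !p)=False (!r | !p)=True !r=True r=False !p=True p=False
s_4={p,q,r,s}: !(!r | !p)=True (!r | !p)=False !r=False r=True !p=False p=True
s_5={p,q,r,s}: !(!r | !p)=True (!r | !p)=False !r=False r=True !p=False p=True
s_6={r,s}: !(!r | !p)=False (!r | !p)=True !r=False r=True !p=True p=False
s_7={q,s}: !(!r | !p)=False (!r | !p)=True !r=True r=False !p=True p=False
Evaluating at position 1: result = False

Answer: false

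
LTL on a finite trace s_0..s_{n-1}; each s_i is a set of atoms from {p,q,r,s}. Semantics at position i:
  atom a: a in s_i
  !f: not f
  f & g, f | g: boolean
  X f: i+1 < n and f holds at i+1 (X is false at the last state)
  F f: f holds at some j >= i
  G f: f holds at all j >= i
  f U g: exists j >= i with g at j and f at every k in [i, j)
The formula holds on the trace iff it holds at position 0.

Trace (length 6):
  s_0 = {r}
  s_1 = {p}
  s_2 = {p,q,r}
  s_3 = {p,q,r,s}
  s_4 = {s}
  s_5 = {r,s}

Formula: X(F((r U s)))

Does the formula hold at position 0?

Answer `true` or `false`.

Answer: true

Derivation:
s_0={r}: X(F((r U s)))=True F((r U s))=True (r U s)=False r=True s=False
s_1={p}: X(F((r U s)))=True F((r U s))=True (r U s)=False r=False s=False
s_2={p,q,r}: X(F((r U s)))=True F((r U s))=True (r U s)=True r=True s=False
s_3={p,q,r,s}: X(F((r U s)))=True F((r U s))=True (r U s)=True r=True s=True
s_4={s}: X(F((r U s)))=True F((r U s))=True (r U s)=True r=False s=True
s_5={r,s}: X(F((r U s)))=False F((r U s))=True (r U s)=True r=True s=True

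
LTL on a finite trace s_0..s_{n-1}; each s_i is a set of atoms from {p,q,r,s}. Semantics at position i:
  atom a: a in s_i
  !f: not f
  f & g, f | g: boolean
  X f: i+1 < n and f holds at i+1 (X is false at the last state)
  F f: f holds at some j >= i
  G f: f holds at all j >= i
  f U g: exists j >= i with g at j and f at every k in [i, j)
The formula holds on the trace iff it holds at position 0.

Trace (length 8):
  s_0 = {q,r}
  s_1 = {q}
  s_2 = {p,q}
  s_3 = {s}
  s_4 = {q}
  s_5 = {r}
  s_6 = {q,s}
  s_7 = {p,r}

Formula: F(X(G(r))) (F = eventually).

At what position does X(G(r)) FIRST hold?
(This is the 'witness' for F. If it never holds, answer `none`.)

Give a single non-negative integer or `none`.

Answer: 6

Derivation:
s_0={q,r}: X(G(r))=False G(r)=False r=True
s_1={q}: X(G(r))=False G(r)=False r=False
s_2={p,q}: X(G(r))=False G(r)=False r=False
s_3={s}: X(G(r))=False G(r)=False r=False
s_4={q}: X(G(r))=False G(r)=False r=False
s_5={r}: X(G(r))=False G(r)=False r=True
s_6={q,s}: X(G(r))=True G(r)=False r=False
s_7={p,r}: X(G(r))=False G(r)=True r=True
F(X(G(r))) holds; first witness at position 6.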